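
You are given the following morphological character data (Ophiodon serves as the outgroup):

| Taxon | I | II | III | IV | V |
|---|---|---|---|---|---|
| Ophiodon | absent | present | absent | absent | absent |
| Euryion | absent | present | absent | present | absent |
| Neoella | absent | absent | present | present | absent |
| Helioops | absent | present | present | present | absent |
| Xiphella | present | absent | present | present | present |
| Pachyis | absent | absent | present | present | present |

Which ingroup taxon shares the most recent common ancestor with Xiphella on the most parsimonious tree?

Character polarity is set by the outgroup: the derived state is whichever differs from the outgroup's state, so for II the derived state is 'absent', and for the remaining characters it is 'present'.
I: derived state 'present' in Xiphella only — an autapomorphy, so it tells us nothing about relationships among taxa.
II (derived state 'absent') is shared by Neoella, Pachyis, and Xiphella — a synapomorphy uniting that clade.
III (derived state 'present') is shared by Helioops, Neoella, Pachyis, and Xiphella — a synapomorphy uniting that clade.
IV (derived state 'present') is shared by all ingroup taxa — unites the whole ingroup.
Only Pachyis and Xiphella show the derived state 'present' for V, supporting them as a clade.
Most parsimonious ingroup topology: (Euryion,((Neoella,(Xiphella,Pachyis)),Helioops)).
Xiphella and Pachyis form a cherry on this tree, so they are sister taxa.

Pachyis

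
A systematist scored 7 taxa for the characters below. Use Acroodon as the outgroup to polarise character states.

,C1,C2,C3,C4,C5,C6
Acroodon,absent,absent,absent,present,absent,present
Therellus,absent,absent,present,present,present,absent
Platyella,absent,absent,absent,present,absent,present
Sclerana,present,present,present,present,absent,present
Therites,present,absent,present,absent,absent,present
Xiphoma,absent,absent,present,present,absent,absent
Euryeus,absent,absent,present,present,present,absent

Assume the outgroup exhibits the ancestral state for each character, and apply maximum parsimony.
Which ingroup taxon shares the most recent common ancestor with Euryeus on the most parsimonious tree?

Therellus

Character polarity is set by the outgroup: the derived state is whichever differs from the outgroup's state, so for C4, C6 the derived state is 'absent', and for the remaining characters it is 'present'.
C1 (derived state 'present') is shared by Sclerana and Therites — a synapomorphy uniting that clade.
C2: derived state 'present' in Sclerana only — an autapomorphy, so it tells us nothing about relationships among taxa.
Only Euryeus, Sclerana, Therellus, Therites, and Xiphoma show the derived state 'present' for C3, supporting them as a clade.
C4 (derived state 'absent') is unique to Therites (autapomorphy; uninformative for grouping).
C5: derived state 'present' in Euryeus and Therellus only — synapomorphy for {Euryeus, Therellus}.
Only Euryeus, Therellus, and Xiphoma show the derived state 'absent' for C6, supporting them as a clade.
Most parsimonious ingroup topology: ((((Therellus,Euryeus),Xiphoma),(Therites,Sclerana)),Platyella).
Euryeus and Therellus form a cherry on this tree, so they are sister taxa.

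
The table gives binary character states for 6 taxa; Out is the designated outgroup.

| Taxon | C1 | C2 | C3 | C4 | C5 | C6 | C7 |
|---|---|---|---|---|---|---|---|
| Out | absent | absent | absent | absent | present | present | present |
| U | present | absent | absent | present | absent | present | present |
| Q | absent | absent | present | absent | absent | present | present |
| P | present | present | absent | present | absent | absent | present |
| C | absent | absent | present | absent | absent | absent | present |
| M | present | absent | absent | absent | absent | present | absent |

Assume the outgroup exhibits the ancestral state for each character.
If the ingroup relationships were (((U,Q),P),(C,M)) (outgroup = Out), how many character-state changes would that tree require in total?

Map each character onto (((U,Q),P),(C,M)) (rooted by Out) and count the minimum state changes it requires (Fitch parsimony):
C1: 3; C2: 1; C3: 2; C4: 2; C5: 1; C6: 2; C7: 1.
Total tree length = 12.

12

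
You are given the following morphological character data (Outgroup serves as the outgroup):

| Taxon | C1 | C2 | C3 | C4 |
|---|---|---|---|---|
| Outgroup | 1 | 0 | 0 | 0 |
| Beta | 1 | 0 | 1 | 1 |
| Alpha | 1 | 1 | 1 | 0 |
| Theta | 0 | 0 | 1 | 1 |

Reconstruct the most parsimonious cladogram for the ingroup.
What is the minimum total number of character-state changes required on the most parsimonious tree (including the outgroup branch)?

4

Character polarity is set by the outgroup: the derived state is whichever differs from the outgroup's state, so for C1 the derived state is '0', and for the remaining characters it is '1'.
C1 (derived state '0') is unique to Theta (autapomorphy; uninformative for grouping).
C2: derived state '1' in Alpha only — an autapomorphy, so it tells us nothing about relationships among taxa.
All ingroup taxa share the derived state '1' for C3; it defines the ingroup but does not resolve relationships within it.
C4 (derived state '1') is shared by Beta and Theta — a synapomorphy uniting that clade.
Most parsimonious ingroup topology: ((Beta,Theta),Alpha).
Changes per character on this tree: C1: 1; C2: 1; C3: 1; C4: 1.
Total = 4.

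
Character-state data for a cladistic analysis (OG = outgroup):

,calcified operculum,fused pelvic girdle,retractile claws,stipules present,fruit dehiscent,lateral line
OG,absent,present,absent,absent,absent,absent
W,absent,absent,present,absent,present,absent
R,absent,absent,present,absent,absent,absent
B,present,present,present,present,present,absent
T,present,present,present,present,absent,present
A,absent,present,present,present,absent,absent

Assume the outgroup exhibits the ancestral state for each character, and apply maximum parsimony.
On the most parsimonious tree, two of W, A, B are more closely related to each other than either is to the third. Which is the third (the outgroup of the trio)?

Character polarity is set by the outgroup: the derived state is whichever differs from the outgroup's state, so for fused pelvic girdle the derived state is 'absent', and for the remaining characters it is 'present'.
calcified operculum: derived state 'present' in B and T only — synapomorphy for {B, T}.
fused pelvic girdle: derived state 'absent' in R and W only — synapomorphy for {R, W}.
All ingroup taxa share the derived state 'present' for retractile claws; it defines the ingroup but does not resolve relationships within it.
stipules present: derived state 'present' in A, B, and T only — synapomorphy for {A, B, T}.
fruit dehiscent (state 'present') occurs in B and W but conflicts with the nesting implied by the other characters — most parsimoniously interpreted as homoplasy.
lateral line: derived state 'present' in T only — an autapomorphy, so it tells us nothing about relationships among taxa.
Most parsimonious ingroup topology: ((W,R),((B,T),A)).
B and A share a more recent common ancestor with each other than either does with W, so W is the least closely related of the three.

W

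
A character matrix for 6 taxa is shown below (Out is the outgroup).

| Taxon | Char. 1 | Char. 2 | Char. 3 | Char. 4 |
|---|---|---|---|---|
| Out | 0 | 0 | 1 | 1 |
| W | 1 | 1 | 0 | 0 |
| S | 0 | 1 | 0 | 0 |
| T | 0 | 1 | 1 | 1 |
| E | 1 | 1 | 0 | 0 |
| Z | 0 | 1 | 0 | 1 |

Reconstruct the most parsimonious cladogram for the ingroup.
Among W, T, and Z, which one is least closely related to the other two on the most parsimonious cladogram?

T

Character polarity is set by the outgroup: the derived state is whichever differs from the outgroup's state, so for Char. 3, Char. 4 the derived state is '0', and for the remaining characters it is '1'.
Char. 1 (derived state '1') is shared by E and W — a synapomorphy uniting that clade.
All ingroup taxa share the derived state '1' for Char. 2; it defines the ingroup but does not resolve relationships within it.
Char. 3 (derived state '0') is shared by E, S, W, and Z — a synapomorphy uniting that clade.
Char. 4: derived state '0' in E, S, and W only — synapomorphy for {E, S, W}.
Most parsimonious ingroup topology: ((((E,W),S),Z),T).
W and Z share a more recent common ancestor with each other than either does with T, so T is the least closely related of the three.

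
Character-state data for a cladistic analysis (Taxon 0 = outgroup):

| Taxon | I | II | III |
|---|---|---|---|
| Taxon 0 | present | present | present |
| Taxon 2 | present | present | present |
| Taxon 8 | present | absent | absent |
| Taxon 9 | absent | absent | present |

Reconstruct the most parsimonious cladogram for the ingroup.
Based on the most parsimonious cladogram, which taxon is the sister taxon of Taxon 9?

The outgroup has state 'present' for every character, so 'absent' is the derived state throughout.
I (derived state 'absent') is unique to Taxon 9 (autapomorphy; uninformative for grouping).
II: derived state 'absent' in Taxon 8 and Taxon 9 only — synapomorphy for {Taxon 8, Taxon 9}.
III (derived state 'absent') is unique to Taxon 8 (autapomorphy; uninformative for grouping).
Most parsimonious ingroup topology: (Taxon 2,(Taxon 8,Taxon 9)).
Taxon 9 and Taxon 8 form a cherry on this tree, so they are sister taxa.

Taxon 8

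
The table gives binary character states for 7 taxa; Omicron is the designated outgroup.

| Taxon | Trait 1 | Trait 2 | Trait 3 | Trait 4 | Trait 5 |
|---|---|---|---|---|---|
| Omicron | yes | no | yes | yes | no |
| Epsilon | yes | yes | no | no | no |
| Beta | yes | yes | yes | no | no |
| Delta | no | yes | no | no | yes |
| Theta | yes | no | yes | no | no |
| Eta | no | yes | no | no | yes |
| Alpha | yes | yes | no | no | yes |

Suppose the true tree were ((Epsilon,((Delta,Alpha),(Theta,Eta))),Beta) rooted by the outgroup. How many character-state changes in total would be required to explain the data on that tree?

9

Map each character onto ((Epsilon,((Delta,Alpha),(Theta,Eta))),Beta) (rooted by Omicron) and count the minimum state changes it requires (Fitch parsimony):
Trait 1: 2; Trait 2: 2; Trait 3: 2; Trait 4: 1; Trait 5: 2.
Total tree length = 9.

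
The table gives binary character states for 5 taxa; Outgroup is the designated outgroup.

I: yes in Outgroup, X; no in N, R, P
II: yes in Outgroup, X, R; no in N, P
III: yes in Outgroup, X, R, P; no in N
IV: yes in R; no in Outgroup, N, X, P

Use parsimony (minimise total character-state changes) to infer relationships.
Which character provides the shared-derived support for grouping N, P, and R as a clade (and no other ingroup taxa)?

Character polarity is set by the outgroup: the derived state is whichever differs from the outgroup's state, so for I, II, III the derived state is 'no', and for the remaining characters it is 'yes'.
I: derived state 'no' in N, P, and R only — synapomorphy for {N, P, R}.
II (derived state 'no') is shared by N and P — a synapomorphy uniting that clade.
III (derived state 'no') is unique to N (autapomorphy; uninformative for grouping).
IV: derived state 'yes' in R only — an autapomorphy, so it tells us nothing about relationships among taxa.
Most parsimonious ingroup topology: (((N,P),R),X).
The clade {N, P, R} is supported by I: its derived state 'no' occurs in exactly those taxa and in no other taxon (including the outgroup).

I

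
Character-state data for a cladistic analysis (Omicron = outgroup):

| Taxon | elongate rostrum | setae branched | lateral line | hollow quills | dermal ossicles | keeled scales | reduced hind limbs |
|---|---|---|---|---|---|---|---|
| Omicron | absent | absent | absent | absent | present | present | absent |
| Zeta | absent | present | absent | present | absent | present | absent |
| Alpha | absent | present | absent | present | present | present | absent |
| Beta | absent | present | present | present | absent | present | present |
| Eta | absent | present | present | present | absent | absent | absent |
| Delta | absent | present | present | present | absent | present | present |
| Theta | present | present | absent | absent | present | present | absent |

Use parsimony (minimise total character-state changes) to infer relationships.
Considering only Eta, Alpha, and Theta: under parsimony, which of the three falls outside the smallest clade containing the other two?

Theta

Character polarity is set by the outgroup: the derived state is whichever differs from the outgroup's state, so for dermal ossicles, keeled scales the derived state is 'absent', and for the remaining characters it is 'present'.
elongate rostrum (derived state 'present') is unique to Theta (autapomorphy; uninformative for grouping).
All ingroup taxa share the derived state 'present' for setae branched; it defines the ingroup but does not resolve relationships within it.
lateral line: derived state 'present' in Beta, Delta, and Eta only — synapomorphy for {Beta, Delta, Eta}.
hollow quills (derived state 'present') is shared by Alpha, Beta, Delta, Eta, and Zeta — a synapomorphy uniting that clade.
dermal ossicles (derived state 'absent') is shared by Beta, Delta, Eta, and Zeta — a synapomorphy uniting that clade.
keeled scales (derived state 'absent') is unique to Eta (autapomorphy; uninformative for grouping).
Only Beta and Delta show the derived state 'present' for reduced hind limbs, supporting them as a clade.
Most parsimonious ingroup topology: (((Zeta,((Beta,Delta),Eta)),Alpha),Theta).
Alpha and Eta share a more recent common ancestor with each other than either does with Theta, so Theta is the least closely related of the three.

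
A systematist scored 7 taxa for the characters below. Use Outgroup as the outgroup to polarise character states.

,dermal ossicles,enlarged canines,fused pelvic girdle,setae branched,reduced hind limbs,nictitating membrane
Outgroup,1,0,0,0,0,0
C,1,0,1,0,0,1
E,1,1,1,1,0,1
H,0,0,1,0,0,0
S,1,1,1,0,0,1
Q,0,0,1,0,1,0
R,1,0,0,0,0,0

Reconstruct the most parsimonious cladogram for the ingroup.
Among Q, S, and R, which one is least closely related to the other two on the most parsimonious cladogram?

R

Character polarity is set by the outgroup: the derived state is whichever differs from the outgroup's state, so for dermal ossicles the derived state is '0', and for the remaining characters it is '1'.
dermal ossicles (derived state '0') is shared by H and Q — a synapomorphy uniting that clade.
Only E and S show the derived state '1' for enlarged canines, supporting them as a clade.
fused pelvic girdle: derived state '1' in C, E, H, Q, and S only — synapomorphy for {C, E, H, Q, S}.
setae branched (derived state '1') is unique to E (autapomorphy; uninformative for grouping).
reduced hind limbs (derived state '1') is unique to Q (autapomorphy; uninformative for grouping).
nictitating membrane: derived state '1' in C, E, and S only — synapomorphy for {C, E, S}.
Most parsimonious ingroup topology: (((C,(E,S)),(H,Q)),R).
Q and S share a more recent common ancestor with each other than either does with R, so R is the least closely related of the three.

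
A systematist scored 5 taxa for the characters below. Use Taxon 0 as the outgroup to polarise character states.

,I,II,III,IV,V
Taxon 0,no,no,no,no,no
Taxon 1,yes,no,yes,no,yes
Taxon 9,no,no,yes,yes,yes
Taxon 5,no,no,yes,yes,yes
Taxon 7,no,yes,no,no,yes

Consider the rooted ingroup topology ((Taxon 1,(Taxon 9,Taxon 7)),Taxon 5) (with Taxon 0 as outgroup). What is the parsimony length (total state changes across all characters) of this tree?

7

Map each character onto ((Taxon 1,(Taxon 9,Taxon 7)),Taxon 5) (rooted by Taxon 0) and count the minimum state changes it requires (Fitch parsimony):
I: 1; II: 1; III: 2; IV: 2; V: 1.
Total tree length = 7.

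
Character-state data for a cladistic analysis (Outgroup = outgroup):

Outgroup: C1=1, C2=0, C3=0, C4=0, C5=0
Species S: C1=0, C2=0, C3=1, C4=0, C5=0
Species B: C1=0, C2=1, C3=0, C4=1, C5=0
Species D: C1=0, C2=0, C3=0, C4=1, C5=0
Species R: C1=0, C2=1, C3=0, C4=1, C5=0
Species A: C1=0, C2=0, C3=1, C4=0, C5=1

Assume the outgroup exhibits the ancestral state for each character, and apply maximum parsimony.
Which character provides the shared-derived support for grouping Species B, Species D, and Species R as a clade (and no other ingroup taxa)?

C4

Character polarity is set by the outgroup: the derived state is whichever differs from the outgroup's state, so for C1 the derived state is '0', and for the remaining characters it is '1'.
C1 (derived state '0') is shared by all ingroup taxa — unites the whole ingroup.
C2 (derived state '1') is shared by Species B and Species R — a synapomorphy uniting that clade.
Only Species A and Species S show the derived state '1' for C3, supporting them as a clade.
Only Species B, Species D, and Species R show the derived state '1' for C4, supporting them as a clade.
C5 (derived state '1') is unique to Species A (autapomorphy; uninformative for grouping).
Most parsimonious ingroup topology: ((Species S,Species A),((Species B,Species R),Species D)).
The clade {Species B, Species D, Species R} is supported by C4: its derived state '1' occurs in exactly those taxa and in no other taxon (including the outgroup).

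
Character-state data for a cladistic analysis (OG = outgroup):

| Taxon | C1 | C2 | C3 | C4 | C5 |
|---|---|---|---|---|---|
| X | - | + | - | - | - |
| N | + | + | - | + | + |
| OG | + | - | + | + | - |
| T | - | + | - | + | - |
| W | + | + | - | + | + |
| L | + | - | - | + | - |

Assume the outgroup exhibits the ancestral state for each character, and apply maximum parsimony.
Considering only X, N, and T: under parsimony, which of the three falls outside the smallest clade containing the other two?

Character polarity is set by the outgroup: the derived state is whichever differs from the outgroup's state, so for C1, C3, C4 the derived state is '-', and for the remaining characters it is '+'.
C1: derived state '-' in T and X only — synapomorphy for {T, X}.
Only N, T, W, and X show the derived state '+' for C2, supporting them as a clade.
C3 (derived state '-') is shared by all ingroup taxa — unites the whole ingroup.
C4 (derived state '-') is unique to X (autapomorphy; uninformative for grouping).
Only N and W show the derived state '+' for C5, supporting them as a clade.
Most parsimonious ingroup topology: (((N,W),(X,T)),L).
X and T share a more recent common ancestor with each other than either does with N, so N is the least closely related of the three.

N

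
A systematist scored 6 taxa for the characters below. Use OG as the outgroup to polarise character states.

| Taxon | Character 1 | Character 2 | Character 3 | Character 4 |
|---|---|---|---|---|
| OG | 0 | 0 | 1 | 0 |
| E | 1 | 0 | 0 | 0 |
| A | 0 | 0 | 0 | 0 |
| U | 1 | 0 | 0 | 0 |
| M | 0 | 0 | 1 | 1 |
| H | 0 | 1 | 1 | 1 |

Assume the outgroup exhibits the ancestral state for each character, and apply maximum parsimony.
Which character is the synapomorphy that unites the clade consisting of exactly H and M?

Character 4

Character polarity is set by the outgroup: the derived state is whichever differs from the outgroup's state, so for Character 3 the derived state is '0', and for the remaining characters it is '1'.
Character 1 (derived state '1') is shared by E and U — a synapomorphy uniting that clade.
Character 2 (derived state '1') is unique to H (autapomorphy; uninformative for grouping).
Only A, E, and U show the derived state '0' for Character 3, supporting them as a clade.
Character 4: derived state '1' in H and M only — synapomorphy for {H, M}.
Most parsimonious ingroup topology: (((E,U),A),(M,H)).
The clade {H, M} is supported by Character 4: its derived state '1' occurs in exactly those taxa and in no other taxon (including the outgroup).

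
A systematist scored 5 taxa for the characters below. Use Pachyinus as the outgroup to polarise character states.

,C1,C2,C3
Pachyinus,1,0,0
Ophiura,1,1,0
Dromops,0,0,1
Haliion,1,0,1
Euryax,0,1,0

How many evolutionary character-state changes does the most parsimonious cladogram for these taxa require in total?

4

Character polarity is set by the outgroup: the derived state is whichever differs from the outgroup's state, so for C1 the derived state is '0', and for the remaining characters it is '1'.
C1 groups Dromops and Euryax, which is incompatible with the clades supported by the remaining characters; treating it as convergent (homoplasy) costs fewer steps than any alternative tree.
C2 (derived state '1') is shared by Euryax and Ophiura — a synapomorphy uniting that clade.
C3: derived state '1' in Dromops and Haliion only — synapomorphy for {Dromops, Haliion}.
Most parsimonious ingroup topology: ((Ophiura,Euryax),(Dromops,Haliion)).
Changes per character on this tree: C1: 2; C2: 1; C3: 1.
Total = 4.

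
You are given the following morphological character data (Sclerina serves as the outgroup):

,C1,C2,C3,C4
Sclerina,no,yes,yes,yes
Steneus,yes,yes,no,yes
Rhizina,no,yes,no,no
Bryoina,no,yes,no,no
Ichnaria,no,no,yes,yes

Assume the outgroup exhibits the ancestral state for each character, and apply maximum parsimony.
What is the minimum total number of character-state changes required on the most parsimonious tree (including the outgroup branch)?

Character polarity is set by the outgroup: the derived state is whichever differs from the outgroup's state, so for C2, C3, C4 the derived state is 'no', and for the remaining characters it is 'yes'.
C1 (derived state 'yes') is unique to Steneus (autapomorphy; uninformative for grouping).
C2 (derived state 'no') is unique to Ichnaria (autapomorphy; uninformative for grouping).
Only Bryoina, Rhizina, and Steneus show the derived state 'no' for C3, supporting them as a clade.
C4 (derived state 'no') is shared by Bryoina and Rhizina — a synapomorphy uniting that clade.
Most parsimonious ingroup topology: ((Steneus,(Rhizina,Bryoina)),Ichnaria).
Changes per character on this tree: C1: 1; C2: 1; C3: 1; C4: 1.
Total = 4.

4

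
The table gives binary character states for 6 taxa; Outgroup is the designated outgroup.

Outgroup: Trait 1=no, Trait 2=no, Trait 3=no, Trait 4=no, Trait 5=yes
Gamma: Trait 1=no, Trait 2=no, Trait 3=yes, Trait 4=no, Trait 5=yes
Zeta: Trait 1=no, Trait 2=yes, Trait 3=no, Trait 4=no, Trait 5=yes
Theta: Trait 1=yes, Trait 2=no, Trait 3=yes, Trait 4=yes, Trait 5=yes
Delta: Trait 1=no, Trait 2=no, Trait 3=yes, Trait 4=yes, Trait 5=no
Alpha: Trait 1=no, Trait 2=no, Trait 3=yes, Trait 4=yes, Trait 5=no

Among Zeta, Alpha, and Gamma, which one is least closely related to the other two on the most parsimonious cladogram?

Character polarity is set by the outgroup: the derived state is whichever differs from the outgroup's state, so for Trait 5 the derived state is 'no', and for the remaining characters it is 'yes'.
Trait 1 (derived state 'yes') is unique to Theta (autapomorphy; uninformative for grouping).
Trait 2: derived state 'yes' in Zeta only — an autapomorphy, so it tells us nothing about relationships among taxa.
Only Alpha, Delta, Gamma, and Theta show the derived state 'yes' for Trait 3, supporting them as a clade.
Only Alpha, Delta, and Theta show the derived state 'yes' for Trait 4, supporting them as a clade.
Only Alpha and Delta show the derived state 'no' for Trait 5, supporting them as a clade.
Most parsimonious ingroup topology: ((Gamma,(Theta,(Delta,Alpha))),Zeta).
Gamma and Alpha share a more recent common ancestor with each other than either does with Zeta, so Zeta is the least closely related of the three.

Zeta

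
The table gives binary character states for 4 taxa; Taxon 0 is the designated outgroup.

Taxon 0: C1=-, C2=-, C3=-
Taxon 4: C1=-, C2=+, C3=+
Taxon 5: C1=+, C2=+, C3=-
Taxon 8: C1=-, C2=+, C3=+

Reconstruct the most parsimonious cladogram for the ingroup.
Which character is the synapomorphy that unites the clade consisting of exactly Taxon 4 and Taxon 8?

C3

The outgroup has state '-' for every character, so '+' is the derived state throughout.
C1 (derived state '+') is unique to Taxon 5 (autapomorphy; uninformative for grouping).
C2 (derived state '+') is shared by all ingroup taxa — unites the whole ingroup.
C3: derived state '+' in Taxon 4 and Taxon 8 only — synapomorphy for {Taxon 4, Taxon 8}.
Most parsimonious ingroup topology: ((Taxon 4,Taxon 8),Taxon 5).
The clade {Taxon 4, Taxon 8} is supported by C3: its derived state '+' occurs in exactly those taxa and in no other taxon (including the outgroup).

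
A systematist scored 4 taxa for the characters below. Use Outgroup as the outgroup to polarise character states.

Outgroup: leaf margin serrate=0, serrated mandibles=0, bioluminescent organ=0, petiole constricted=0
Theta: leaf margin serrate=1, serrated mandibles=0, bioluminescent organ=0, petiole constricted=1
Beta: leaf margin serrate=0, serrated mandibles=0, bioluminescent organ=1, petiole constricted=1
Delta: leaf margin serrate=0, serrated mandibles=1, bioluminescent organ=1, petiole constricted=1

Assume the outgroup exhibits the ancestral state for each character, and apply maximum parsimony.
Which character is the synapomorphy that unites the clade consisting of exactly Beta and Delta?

bioluminescent organ

The outgroup has state '0' for every character, so '1' is the derived state throughout.
leaf margin serrate (derived state '1') is unique to Theta (autapomorphy; uninformative for grouping).
serrated mandibles: derived state '1' in Delta only — an autapomorphy, so it tells us nothing about relationships among taxa.
bioluminescent organ: derived state '1' in Beta and Delta only — synapomorphy for {Beta, Delta}.
petiole constricted (derived state '1') is shared by all ingroup taxa — unites the whole ingroup.
Most parsimonious ingroup topology: (Theta,(Beta,Delta)).
The clade {Beta, Delta} is supported by bioluminescent organ: its derived state '1' occurs in exactly those taxa and in no other taxon (including the outgroup).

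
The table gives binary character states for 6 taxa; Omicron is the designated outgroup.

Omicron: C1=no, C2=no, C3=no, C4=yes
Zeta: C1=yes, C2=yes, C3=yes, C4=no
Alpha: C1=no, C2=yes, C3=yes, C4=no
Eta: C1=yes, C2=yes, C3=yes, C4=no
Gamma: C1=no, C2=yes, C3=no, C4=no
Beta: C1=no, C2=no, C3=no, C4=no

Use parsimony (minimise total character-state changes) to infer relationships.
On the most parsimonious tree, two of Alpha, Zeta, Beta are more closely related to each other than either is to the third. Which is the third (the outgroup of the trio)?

Character polarity is set by the outgroup: the derived state is whichever differs from the outgroup's state, so for C4 the derived state is 'no', and for the remaining characters it is 'yes'.
C1 (derived state 'yes') is shared by Eta and Zeta — a synapomorphy uniting that clade.
C2: derived state 'yes' in Alpha, Eta, Gamma, and Zeta only — synapomorphy for {Alpha, Eta, Gamma, Zeta}.
Only Alpha, Eta, and Zeta show the derived state 'yes' for C3, supporting them as a clade.
C4 (derived state 'no') is shared by all ingroup taxa — unites the whole ingroup.
Most parsimonious ingroup topology: ((((Eta,Zeta),Alpha),Gamma),Beta).
Alpha and Zeta share a more recent common ancestor with each other than either does with Beta, so Beta is the least closely related of the three.

Beta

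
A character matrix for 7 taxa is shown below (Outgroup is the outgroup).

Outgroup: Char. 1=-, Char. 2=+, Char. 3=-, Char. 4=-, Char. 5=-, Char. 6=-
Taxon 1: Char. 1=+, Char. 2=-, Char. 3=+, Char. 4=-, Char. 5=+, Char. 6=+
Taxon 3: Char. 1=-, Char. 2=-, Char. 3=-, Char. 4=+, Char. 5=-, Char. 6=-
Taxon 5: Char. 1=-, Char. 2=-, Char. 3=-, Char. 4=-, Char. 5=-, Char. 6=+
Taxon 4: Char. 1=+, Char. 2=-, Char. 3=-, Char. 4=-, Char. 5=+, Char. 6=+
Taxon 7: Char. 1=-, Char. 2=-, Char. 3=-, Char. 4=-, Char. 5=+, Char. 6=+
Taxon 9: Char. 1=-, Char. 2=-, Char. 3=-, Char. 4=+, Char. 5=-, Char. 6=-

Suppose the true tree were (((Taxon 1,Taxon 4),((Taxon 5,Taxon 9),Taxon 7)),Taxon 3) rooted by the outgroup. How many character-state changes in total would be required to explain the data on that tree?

9

Map each character onto (((Taxon 1,Taxon 4),((Taxon 5,Taxon 9),Taxon 7)),Taxon 3) (rooted by Outgroup) and count the minimum state changes it requires (Fitch parsimony):
Char. 1: 1; Char. 2: 1; Char. 3: 1; Char. 4: 2; Char. 5: 2; Char. 6: 2.
Total tree length = 9.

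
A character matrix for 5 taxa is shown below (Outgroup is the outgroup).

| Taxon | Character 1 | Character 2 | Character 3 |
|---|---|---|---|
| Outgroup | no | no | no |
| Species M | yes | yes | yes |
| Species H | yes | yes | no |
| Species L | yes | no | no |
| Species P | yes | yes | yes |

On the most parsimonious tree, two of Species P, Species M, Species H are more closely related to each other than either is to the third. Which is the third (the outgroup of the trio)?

The outgroup has state 'no' for every character, so 'yes' is the derived state throughout.
All ingroup taxa share the derived state 'yes' for Character 1; it defines the ingroup but does not resolve relationships within it.
Character 2: derived state 'yes' in Species H, Species M, and Species P only — synapomorphy for {Species H, Species M, Species P}.
Character 3 (derived state 'yes') is shared by Species M and Species P — a synapomorphy uniting that clade.
Most parsimonious ingroup topology: (((Species M,Species P),Species H),Species L).
Species M and Species P share a more recent common ancestor with each other than either does with Species H, so Species H is the least closely related of the three.

Species H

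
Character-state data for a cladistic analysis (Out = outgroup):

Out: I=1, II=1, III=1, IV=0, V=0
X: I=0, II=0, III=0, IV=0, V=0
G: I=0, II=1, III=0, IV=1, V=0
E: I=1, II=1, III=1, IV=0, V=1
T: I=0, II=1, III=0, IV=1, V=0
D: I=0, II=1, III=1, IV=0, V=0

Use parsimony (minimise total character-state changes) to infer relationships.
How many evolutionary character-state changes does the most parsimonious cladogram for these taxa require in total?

5

Character polarity is set by the outgroup: the derived state is whichever differs from the outgroup's state, so for I, II, III the derived state is '0', and for the remaining characters it is '1'.
I: derived state '0' in D, G, T, and X only — synapomorphy for {D, G, T, X}.
II (derived state '0') is unique to X (autapomorphy; uninformative for grouping).
III (derived state '0') is shared by G, T, and X — a synapomorphy uniting that clade.
IV: derived state '1' in G and T only — synapomorphy for {G, T}.
V (derived state '1') is unique to E (autapomorphy; uninformative for grouping).
Most parsimonious ingroup topology: (((X,(G,T)),D),E).
Changes per character on this tree: I: 1; II: 1; III: 1; IV: 1; V: 1.
Total = 5.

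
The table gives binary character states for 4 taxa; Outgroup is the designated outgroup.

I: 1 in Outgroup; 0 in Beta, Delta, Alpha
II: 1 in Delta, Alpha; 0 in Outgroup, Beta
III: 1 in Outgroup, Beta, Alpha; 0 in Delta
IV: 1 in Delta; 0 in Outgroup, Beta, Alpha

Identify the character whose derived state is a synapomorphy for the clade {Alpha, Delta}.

II

Character polarity is set by the outgroup: the derived state is whichever differs from the outgroup's state, so for I, III the derived state is '0', and for the remaining characters it is '1'.
I (derived state '0') is shared by all ingroup taxa — unites the whole ingroup.
II: derived state '1' in Alpha and Delta only — synapomorphy for {Alpha, Delta}.
III: derived state '0' in Delta only — an autapomorphy, so it tells us nothing about relationships among taxa.
IV (derived state '1') is unique to Delta (autapomorphy; uninformative for grouping).
Most parsimonious ingroup topology: (Beta,(Delta,Alpha)).
The clade {Alpha, Delta} is supported by II: its derived state '1' occurs in exactly those taxa and in no other taxon (including the outgroup).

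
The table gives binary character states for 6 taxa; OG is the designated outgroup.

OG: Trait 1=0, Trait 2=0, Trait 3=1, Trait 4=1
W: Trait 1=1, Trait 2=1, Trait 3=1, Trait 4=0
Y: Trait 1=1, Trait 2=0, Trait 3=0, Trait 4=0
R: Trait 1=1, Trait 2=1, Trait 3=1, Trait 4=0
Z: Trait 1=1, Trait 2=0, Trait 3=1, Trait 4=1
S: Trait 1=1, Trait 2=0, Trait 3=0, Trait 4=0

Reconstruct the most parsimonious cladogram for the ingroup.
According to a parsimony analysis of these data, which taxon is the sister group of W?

R

Character polarity is set by the outgroup: the derived state is whichever differs from the outgroup's state, so for Trait 3, Trait 4 the derived state is '0', and for the remaining characters it is '1'.
All ingroup taxa share the derived state '1' for Trait 1; it defines the ingroup but does not resolve relationships within it.
Trait 2: derived state '1' in R and W only — synapomorphy for {R, W}.
Only S and Y show the derived state '0' for Trait 3, supporting them as a clade.
Trait 4 (derived state '0') is shared by R, S, W, and Y — a synapomorphy uniting that clade.
Most parsimonious ingroup topology: (((W,R),(Y,S)),Z).
W and R form a cherry on this tree, so they are sister taxa.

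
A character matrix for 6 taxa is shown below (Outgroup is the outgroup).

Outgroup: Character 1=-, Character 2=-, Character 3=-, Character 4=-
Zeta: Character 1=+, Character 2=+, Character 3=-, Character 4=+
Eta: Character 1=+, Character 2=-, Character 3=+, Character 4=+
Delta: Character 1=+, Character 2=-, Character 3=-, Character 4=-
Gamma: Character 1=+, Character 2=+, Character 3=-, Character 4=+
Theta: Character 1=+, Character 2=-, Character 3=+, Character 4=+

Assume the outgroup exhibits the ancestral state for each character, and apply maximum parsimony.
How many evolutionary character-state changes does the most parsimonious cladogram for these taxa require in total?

4

The outgroup has state '-' for every character, so '+' is the derived state throughout.
All ingroup taxa share the derived state '+' for Character 1; it defines the ingroup but does not resolve relationships within it.
Character 2: derived state '+' in Gamma and Zeta only — synapomorphy for {Gamma, Zeta}.
Only Eta and Theta show the derived state '+' for Character 3, supporting them as a clade.
Character 4: derived state '+' in Eta, Gamma, Theta, and Zeta only — synapomorphy for {Eta, Gamma, Theta, Zeta}.
Most parsimonious ingroup topology: (((Zeta,Gamma),(Eta,Theta)),Delta).
Changes per character on this tree: Character 1: 1; Character 2: 1; Character 3: 1; Character 4: 1.
Total = 4.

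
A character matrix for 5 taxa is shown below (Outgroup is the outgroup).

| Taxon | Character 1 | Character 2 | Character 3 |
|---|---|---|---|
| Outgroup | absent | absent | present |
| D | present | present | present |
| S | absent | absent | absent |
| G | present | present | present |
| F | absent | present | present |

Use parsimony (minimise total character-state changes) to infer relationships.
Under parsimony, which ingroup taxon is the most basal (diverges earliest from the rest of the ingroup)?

Character polarity is set by the outgroup: the derived state is whichever differs from the outgroup's state, so for Character 3 the derived state is 'absent', and for the remaining characters it is 'present'.
Only D and G show the derived state 'present' for Character 1, supporting them as a clade.
Character 2: derived state 'present' in D, F, and G only — synapomorphy for {D, F, G}.
Character 3: derived state 'absent' in S only — an autapomorphy, so it tells us nothing about relationships among taxa.
Most parsimonious ingroup topology: (((D,G),F),S).
S is sister to the clade containing all other ingroup taxa, so it is the earliest-diverging (most basal) ingroup lineage.

S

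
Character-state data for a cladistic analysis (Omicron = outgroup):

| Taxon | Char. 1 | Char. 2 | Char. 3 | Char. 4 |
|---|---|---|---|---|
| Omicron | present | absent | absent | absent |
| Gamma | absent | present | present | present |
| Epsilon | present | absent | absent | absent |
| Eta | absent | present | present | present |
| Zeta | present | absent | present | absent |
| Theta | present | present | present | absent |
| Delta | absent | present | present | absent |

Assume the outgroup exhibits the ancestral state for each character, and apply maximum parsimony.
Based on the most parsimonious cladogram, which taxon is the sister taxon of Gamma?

Eta

Character polarity is set by the outgroup: the derived state is whichever differs from the outgroup's state, so for Char. 1 the derived state is 'absent', and for the remaining characters it is 'present'.
Char. 1 (derived state 'absent') is shared by Delta, Eta, and Gamma — a synapomorphy uniting that clade.
Char. 2 (derived state 'present') is shared by Delta, Eta, Gamma, and Theta — a synapomorphy uniting that clade.
Only Delta, Eta, Gamma, Theta, and Zeta show the derived state 'present' for Char. 3, supporting them as a clade.
Only Eta and Gamma show the derived state 'present' for Char. 4, supporting them as a clade.
Most parsimonious ingroup topology: (((((Gamma,Eta),Delta),Theta),Zeta),Epsilon).
Gamma and Eta form a cherry on this tree, so they are sister taxa.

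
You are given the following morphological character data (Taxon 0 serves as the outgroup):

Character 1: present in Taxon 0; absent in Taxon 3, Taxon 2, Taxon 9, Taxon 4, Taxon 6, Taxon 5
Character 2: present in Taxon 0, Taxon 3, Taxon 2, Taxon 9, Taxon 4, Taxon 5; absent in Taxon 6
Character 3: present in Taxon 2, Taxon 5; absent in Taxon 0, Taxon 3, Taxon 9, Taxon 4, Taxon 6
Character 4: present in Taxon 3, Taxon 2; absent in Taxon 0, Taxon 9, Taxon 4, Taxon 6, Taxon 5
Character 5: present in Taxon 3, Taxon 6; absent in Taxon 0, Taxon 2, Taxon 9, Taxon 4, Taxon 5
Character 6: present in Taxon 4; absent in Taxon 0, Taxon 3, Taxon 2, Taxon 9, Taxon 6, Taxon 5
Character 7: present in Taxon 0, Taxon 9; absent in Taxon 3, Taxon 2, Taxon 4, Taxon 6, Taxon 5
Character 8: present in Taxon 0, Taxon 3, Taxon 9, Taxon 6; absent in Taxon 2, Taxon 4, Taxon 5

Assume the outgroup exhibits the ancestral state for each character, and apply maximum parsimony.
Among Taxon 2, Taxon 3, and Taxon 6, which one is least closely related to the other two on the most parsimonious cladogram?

Taxon 2

Character polarity is set by the outgroup: the derived state is whichever differs from the outgroup's state, so for Character 1, Character 2, Character 7, Character 8 the derived state is 'absent', and for the remaining characters it is 'present'.
All ingroup taxa share the derived state 'absent' for Character 1; it defines the ingroup but does not resolve relationships within it.
Character 2 (derived state 'absent') is unique to Taxon 6 (autapomorphy; uninformative for grouping).
Character 3 (derived state 'present') is shared by Taxon 2 and Taxon 5 — a synapomorphy uniting that clade.
Character 4 groups Taxon 2 and Taxon 3, which is incompatible with the clades supported by the remaining characters; treating it as convergent (homoplasy) costs fewer steps than any alternative tree.
Character 5 (derived state 'present') is shared by Taxon 3 and Taxon 6 — a synapomorphy uniting that clade.
Character 6: derived state 'present' in Taxon 4 only — an autapomorphy, so it tells us nothing about relationships among taxa.
Only Taxon 2, Taxon 3, Taxon 4, Taxon 5, and Taxon 6 show the derived state 'absent' for Character 7, supporting them as a clade.
Character 8 (derived state 'absent') is shared by Taxon 2, Taxon 4, and Taxon 5 — a synapomorphy uniting that clade.
Most parsimonious ingroup topology: (((Taxon 3,Taxon 6),((Taxon 2,Taxon 5),Taxon 4)),Taxon 9).
Taxon 3 and Taxon 6 share a more recent common ancestor with each other than either does with Taxon 2, so Taxon 2 is the least closely related of the three.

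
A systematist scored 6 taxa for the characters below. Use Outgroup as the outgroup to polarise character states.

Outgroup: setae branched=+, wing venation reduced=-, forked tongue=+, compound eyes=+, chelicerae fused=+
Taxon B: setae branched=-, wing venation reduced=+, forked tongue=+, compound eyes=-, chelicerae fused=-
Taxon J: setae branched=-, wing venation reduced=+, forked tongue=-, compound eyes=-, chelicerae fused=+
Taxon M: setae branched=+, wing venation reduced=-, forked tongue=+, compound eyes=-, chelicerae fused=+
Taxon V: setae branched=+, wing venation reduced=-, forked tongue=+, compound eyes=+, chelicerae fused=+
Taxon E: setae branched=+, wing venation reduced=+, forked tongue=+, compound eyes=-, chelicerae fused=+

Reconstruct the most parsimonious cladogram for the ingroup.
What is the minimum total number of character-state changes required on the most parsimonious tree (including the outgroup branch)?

Character polarity is set by the outgroup: the derived state is whichever differs from the outgroup's state, so for setae branched, forked tongue, compound eyes, chelicerae fused the derived state is '-', and for the remaining characters it is '+'.
setae branched (derived state '-') is shared by Taxon B and Taxon J — a synapomorphy uniting that clade.
Only Taxon B, Taxon E, and Taxon J show the derived state '+' for wing venation reduced, supporting them as a clade.
forked tongue: derived state '-' in Taxon J only — an autapomorphy, so it tells us nothing about relationships among taxa.
Only Taxon B, Taxon E, Taxon J, and Taxon M show the derived state '-' for compound eyes, supporting them as a clade.
chelicerae fused (derived state '-') is unique to Taxon B (autapomorphy; uninformative for grouping).
Most parsimonious ingroup topology: ((((Taxon B,Taxon J),Taxon E),Taxon M),Taxon V).
Changes per character on this tree: setae branched: 1; wing venation reduced: 1; forked tongue: 1; compound eyes: 1; chelicerae fused: 1.
Total = 5.

5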